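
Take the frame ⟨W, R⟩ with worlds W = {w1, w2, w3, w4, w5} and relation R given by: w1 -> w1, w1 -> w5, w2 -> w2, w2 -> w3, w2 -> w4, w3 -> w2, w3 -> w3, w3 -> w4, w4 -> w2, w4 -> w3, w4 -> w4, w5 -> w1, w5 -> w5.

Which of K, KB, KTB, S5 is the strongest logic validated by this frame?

S5

Symmetric (axiom B): yes — every pair in R has its reverse in R.
Reflexive (axiom T): yes — every world is R-related to itself.
Euclidean (axiom 5): yes — any two successors of a common world are R-related.
So F validates K, KB, KTB, S5. The strongest is S5.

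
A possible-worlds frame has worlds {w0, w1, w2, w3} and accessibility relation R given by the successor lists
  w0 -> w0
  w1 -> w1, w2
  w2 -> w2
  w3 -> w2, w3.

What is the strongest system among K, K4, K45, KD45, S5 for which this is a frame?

Transitive (axiom 4): yes — every two-step R-path is closed by a direct edge.
Euclidean (axiom 5): no — w1 R w2 and w1 R w1, but not w2 R w1.
Serial (axiom D): yes — every world has a successor (e.g. w0 R w0).
Reflexive (axiom T): yes — every world is R-related to itself.
So F validates K, K4; K45 would additionally require R to be Euclidean. The strongest is K4.

K4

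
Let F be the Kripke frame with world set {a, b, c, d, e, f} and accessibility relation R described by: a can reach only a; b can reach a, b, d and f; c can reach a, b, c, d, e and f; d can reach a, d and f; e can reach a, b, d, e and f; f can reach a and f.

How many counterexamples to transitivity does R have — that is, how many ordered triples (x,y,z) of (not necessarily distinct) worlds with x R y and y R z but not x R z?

0

R is transitive; there are no such tuples.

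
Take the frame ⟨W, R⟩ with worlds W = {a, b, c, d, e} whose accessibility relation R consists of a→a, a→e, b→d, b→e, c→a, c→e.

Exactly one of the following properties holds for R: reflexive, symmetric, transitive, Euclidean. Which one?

transitive

Reflexive: no — b is not related to itself.
Symmetric: no — a R e but not e R a.
Transitive: yes — every two-step R-path is closed by a direct edge.
Euclidean: no — b R d and b R e, but not d R e.
Only transitive holds.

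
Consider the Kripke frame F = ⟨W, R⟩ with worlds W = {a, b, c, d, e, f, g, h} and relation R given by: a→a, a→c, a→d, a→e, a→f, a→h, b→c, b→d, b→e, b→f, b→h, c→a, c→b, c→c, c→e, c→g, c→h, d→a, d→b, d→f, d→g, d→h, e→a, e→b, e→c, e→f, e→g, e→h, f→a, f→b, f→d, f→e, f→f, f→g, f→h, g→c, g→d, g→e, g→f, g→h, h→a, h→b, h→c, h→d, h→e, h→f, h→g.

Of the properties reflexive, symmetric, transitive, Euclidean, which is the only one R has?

Reflexive: no — b is not related to itself.
Symmetric: yes — every pair in R has its reverse in R.
Transitive: no — a R c and c R b, but not a R b.
Euclidean: no — a R c and a R d, but not c R d.
Only symmetric holds.

symmetric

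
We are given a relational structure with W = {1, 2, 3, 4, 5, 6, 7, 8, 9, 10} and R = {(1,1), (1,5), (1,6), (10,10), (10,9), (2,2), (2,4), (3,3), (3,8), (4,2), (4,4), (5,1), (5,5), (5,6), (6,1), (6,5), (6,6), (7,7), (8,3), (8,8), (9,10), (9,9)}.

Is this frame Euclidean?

Yes

Euclidean: yes — any two successors of a common world are R-related.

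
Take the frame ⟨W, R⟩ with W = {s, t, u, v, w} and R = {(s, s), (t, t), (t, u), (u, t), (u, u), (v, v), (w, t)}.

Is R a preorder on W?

No

Reflexive: no — w is not related to itself.
Transitive: no — w R t and t R u, but not w R u.
So R is not a preorder.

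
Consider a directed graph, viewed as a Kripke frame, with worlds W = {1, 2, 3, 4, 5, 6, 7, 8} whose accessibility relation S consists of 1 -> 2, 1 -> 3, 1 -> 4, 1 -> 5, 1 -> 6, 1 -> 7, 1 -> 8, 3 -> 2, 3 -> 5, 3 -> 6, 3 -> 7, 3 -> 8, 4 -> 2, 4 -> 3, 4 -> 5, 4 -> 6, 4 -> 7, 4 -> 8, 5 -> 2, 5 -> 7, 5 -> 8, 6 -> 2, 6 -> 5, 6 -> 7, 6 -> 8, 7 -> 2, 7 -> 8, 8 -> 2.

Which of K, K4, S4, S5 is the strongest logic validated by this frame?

K4

Transitive (axiom 4): yes — every two-step S-path is closed by a direct edge.
Reflexive (axiom T): no — 1 is not related to itself.
Euclidean (axiom 5): no — 1 S 2 and 1 S 3, but not 2 S 3.
So F validates K, K4; S4 would additionally require S to be reflexive. The strongest is K4.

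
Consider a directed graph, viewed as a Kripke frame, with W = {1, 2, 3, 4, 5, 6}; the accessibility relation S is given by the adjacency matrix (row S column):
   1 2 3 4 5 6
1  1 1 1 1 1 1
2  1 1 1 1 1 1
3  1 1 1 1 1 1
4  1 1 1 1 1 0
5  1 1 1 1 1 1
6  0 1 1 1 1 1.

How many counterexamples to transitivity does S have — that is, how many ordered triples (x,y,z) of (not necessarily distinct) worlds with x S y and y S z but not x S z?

8

Enumerating: (4,1,6), (4,2,6), (4,3,6), (4,5,6), (6,2,1), (6,3,1), (6,4,1), (6,5,1).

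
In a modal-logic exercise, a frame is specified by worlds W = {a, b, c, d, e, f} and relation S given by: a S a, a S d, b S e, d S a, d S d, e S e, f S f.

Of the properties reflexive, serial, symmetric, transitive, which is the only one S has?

Reflexive: no — b is not related to itself.
Serial: no — c has no S-successor.
Symmetric: no — b S e but not e S b.
Transitive: yes — every two-step S-path is closed by a direct edge.
Only transitive holds.

transitive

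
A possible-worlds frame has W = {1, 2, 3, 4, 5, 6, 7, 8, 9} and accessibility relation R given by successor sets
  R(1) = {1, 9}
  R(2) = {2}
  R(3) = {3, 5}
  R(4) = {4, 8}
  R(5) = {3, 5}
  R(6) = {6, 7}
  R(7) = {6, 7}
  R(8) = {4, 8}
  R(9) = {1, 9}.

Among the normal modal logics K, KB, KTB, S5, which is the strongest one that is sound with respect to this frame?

Symmetric (axiom B): yes — every pair in R has its reverse in R.
Reflexive (axiom T): yes — every world is R-related to itself.
Euclidean (axiom 5): yes — any two successors of a common world are R-related.
So F validates K, KB, KTB, S5. The strongest is S5.

S5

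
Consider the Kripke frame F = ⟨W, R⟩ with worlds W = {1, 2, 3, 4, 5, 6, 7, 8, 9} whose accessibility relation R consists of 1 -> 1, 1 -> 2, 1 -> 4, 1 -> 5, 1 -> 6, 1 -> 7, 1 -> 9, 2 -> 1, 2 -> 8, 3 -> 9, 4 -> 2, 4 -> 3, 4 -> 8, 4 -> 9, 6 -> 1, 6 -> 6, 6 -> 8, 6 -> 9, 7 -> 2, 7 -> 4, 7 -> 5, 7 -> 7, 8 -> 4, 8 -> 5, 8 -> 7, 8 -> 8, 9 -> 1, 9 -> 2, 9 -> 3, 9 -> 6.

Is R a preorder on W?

Reflexive: no — 2 is not related to itself.
Transitive: no — 1 R 2 and 2 R 8, but not 1 R 8.
So R is not a preorder.

No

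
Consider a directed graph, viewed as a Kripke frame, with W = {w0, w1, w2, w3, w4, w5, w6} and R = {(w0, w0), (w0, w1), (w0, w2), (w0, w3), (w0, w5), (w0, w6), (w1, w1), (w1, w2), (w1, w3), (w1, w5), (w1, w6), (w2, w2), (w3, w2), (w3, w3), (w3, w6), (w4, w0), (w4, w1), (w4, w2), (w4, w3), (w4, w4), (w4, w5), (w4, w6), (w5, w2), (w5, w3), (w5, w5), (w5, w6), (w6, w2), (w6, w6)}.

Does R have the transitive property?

Yes

Transitive: yes — every two-step R-path is closed by a direct edge.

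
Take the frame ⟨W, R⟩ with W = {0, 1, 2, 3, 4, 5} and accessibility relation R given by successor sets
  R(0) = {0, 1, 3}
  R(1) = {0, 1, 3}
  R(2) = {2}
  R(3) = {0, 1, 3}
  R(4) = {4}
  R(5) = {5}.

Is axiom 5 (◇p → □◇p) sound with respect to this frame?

Yes

By correspondence theory, 5 is valid on a frame iff R is Euclidean.
Euclidean: yes — any two successors of a common world are R-related.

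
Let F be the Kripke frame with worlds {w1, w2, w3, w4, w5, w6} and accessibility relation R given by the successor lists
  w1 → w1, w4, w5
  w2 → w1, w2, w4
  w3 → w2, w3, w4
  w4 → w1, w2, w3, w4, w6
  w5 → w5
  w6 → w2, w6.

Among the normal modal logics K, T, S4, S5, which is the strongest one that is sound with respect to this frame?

Reflexive (axiom T): yes — every world is R-related to itself.
Transitive (axiom 4): no — w1 R w4 and w4 R w2, but not w1 R w2.
Euclidean (axiom 5): no — w1 R w4 and w1 R w5, but not w4 R w5.
So F validates K, T; S4 would additionally require R to be transitive. The strongest is T.

T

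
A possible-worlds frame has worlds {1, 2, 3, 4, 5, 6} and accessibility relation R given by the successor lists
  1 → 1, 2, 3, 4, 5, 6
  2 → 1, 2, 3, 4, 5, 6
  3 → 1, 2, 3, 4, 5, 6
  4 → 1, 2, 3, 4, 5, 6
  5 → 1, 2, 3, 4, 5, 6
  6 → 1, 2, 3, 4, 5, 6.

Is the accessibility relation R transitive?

Transitive: yes — every two-step R-path is closed by a direct edge.

Yes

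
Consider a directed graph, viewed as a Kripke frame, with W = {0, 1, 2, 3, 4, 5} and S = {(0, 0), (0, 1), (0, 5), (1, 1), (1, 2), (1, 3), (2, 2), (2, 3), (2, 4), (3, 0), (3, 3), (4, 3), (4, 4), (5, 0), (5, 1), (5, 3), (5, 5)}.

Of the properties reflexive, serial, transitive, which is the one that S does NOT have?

transitive

Reflexive: yes — every world is S-related to itself.
Serial: yes — every world has a successor (e.g. 0 S 0).
Transitive: no — 0 S 1 and 1 S 2, but not 0 S 2.
Only transitive fails.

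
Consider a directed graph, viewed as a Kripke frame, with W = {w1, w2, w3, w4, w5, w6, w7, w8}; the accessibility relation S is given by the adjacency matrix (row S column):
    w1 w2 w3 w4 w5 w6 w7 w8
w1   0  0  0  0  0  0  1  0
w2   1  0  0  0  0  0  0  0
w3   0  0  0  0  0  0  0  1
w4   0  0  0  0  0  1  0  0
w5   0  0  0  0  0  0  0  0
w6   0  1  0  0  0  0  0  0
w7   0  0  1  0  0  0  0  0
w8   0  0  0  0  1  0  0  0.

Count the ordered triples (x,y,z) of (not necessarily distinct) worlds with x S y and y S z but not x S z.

Enumerating: (w1,w7,w3), (w2,w1,w7), (w3,w8,w5), (w4,w6,w2), (w6,w2,w1), (w7,w3,w8).

6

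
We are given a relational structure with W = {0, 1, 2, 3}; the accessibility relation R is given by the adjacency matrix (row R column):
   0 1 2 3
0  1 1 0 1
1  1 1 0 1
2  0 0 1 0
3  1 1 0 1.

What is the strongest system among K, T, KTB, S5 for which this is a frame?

Reflexive (axiom T): yes — every world is R-related to itself.
Symmetric (axiom B): yes — every pair in R has its reverse in R.
Euclidean (axiom 5): yes — any two successors of a common world are R-related.
So F validates K, T, KTB, S5. The strongest is S5.

S5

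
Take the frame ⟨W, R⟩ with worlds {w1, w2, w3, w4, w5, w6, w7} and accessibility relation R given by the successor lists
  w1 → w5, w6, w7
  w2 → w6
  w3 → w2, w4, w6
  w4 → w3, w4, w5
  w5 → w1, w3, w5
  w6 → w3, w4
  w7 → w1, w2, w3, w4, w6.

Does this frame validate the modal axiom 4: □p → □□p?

Axiom 4 corresponds to the accessibility relation being transitive.
Transitive: no — w1 R w5 and w5 R w3, but not w1 R w3.

No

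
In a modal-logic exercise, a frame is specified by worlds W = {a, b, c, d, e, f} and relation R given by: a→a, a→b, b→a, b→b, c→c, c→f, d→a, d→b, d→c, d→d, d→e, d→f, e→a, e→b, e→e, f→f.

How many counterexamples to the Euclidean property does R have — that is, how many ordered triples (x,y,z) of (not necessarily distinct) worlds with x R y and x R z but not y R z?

Enumerating: (c,f,c), (d,a,c), (d,a,d), (d,a,e), (d,a,f), (d,b,c), (d,b,d), (d,b,e), (d,b,f), (d,c,a), (d,c,b), (d,c,d), … and 11 more.
Total: 23.

23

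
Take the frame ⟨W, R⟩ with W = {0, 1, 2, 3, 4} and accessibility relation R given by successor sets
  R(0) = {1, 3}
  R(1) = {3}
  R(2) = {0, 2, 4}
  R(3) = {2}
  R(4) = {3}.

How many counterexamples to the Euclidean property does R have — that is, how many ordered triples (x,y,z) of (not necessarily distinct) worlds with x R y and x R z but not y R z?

11

Enumerating: (0,1,1), (0,3,1), (0,3,3), (1,3,3), (2,0,0), (2,0,2), (2,0,4), (2,4,0), (2,4,2), (2,4,4), (4,3,3).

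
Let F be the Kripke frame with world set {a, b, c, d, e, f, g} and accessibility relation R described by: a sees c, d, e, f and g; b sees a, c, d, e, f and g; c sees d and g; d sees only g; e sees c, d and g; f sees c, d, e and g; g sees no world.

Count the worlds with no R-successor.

Enumerating: g.

1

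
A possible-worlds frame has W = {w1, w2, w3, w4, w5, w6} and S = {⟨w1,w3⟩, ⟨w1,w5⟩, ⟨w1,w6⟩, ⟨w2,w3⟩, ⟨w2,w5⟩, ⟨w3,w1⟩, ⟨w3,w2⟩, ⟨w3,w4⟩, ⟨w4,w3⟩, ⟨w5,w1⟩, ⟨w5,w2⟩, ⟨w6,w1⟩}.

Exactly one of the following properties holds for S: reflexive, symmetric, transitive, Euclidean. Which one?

symmetric

Reflexive: no — w1 is not related to itself.
Symmetric: yes — every pair in S has its reverse in S.
Transitive: no — w1 S w3 and w3 S w2, but not w1 S w2.
Euclidean: no — w1 S w3 and w1 S w5, but not w3 S w5.
Only symmetric holds.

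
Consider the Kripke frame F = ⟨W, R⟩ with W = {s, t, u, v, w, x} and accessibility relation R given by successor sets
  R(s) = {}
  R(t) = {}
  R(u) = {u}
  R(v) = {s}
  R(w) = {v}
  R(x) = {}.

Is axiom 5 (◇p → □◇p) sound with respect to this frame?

No

By correspondence theory, 5 is valid on a frame iff R is Euclidean.
Euclidean: no — v R s and v R s, but not s R s.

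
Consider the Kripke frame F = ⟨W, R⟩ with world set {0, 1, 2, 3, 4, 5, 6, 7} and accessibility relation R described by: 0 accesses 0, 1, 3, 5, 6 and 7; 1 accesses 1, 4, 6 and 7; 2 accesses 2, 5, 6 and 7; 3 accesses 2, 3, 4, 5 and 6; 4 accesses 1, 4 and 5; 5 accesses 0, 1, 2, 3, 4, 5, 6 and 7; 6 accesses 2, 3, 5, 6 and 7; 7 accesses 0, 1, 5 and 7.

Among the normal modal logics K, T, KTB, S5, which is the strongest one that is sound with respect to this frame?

Reflexive (axiom T): yes — every world is R-related to itself.
Symmetric (axiom B): no — 0 R 1 but not 1 R 0.
Euclidean (axiom 5): no — 0 R 1 and 0 R 3, but not 1 R 3.
So F validates K, T; KTB would additionally require R to be symmetric. The strongest is T.

T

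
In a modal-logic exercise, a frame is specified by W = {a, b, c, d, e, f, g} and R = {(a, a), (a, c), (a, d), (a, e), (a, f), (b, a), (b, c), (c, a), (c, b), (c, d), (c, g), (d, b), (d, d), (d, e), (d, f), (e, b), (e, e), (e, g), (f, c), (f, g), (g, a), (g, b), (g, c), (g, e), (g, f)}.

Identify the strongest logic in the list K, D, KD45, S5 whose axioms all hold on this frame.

Serial (axiom D): yes — every world has a successor (e.g. a R a).
Euclidean (axiom 5): no — a R c and a R e, but not c R e.
Transitive (axiom 4): no — a R c and c R b, but not a R b.
Reflexive (axiom T): no — b is not related to itself.
So F validates K, D; KD45 would additionally require R to be Euclidean and transitive. The strongest is D.

D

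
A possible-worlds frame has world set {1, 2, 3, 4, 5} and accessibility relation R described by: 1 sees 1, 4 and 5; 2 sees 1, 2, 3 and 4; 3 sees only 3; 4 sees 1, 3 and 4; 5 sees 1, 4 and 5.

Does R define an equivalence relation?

Reflexive: yes — every world is R-related to itself.
Symmetric: no — 2 R 1 but not 1 R 2.
Transitive: no — 1 R 4 and 4 R 3, but not 1 R 3.
So R is not an equivalence relation.

No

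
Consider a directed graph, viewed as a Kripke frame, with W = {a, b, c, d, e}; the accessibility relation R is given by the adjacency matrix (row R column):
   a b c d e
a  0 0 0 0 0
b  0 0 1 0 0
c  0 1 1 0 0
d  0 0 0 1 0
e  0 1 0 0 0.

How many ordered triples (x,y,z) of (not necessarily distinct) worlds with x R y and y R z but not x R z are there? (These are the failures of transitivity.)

Enumerating: (b,c,b), (e,b,c).

2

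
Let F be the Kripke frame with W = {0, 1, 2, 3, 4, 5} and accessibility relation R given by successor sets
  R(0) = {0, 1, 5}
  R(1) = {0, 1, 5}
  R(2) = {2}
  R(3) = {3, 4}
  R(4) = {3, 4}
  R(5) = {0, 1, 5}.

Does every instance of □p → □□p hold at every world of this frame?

Yes

Axiom 4 corresponds to the accessibility relation being transitive.
Transitive: yes — every two-step R-path is closed by a direct edge.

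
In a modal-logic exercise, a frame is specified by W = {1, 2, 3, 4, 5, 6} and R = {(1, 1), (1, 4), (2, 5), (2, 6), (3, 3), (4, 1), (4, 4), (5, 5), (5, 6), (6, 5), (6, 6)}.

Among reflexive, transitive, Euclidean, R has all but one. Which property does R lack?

reflexive

Reflexive: no — 2 is not related to itself.
Transitive: yes — every two-step R-path is closed by a direct edge.
Euclidean: yes — any two successors of a common world are R-related.
Only reflexive fails.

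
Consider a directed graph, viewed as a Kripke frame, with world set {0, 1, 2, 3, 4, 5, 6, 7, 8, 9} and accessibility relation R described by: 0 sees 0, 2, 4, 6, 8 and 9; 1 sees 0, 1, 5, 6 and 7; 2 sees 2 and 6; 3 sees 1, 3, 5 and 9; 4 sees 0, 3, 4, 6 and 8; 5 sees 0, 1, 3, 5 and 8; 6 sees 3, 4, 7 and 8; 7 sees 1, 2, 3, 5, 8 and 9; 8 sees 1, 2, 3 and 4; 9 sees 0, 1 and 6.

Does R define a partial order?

No

Reflexive: no — 6 is not related to itself.
Transitive: no — 0 R 4 and 4 R 3, but not 0 R 3.
Antisymmetric: no — 0 R 4 and 4 R 0 with 0 ≠ 4.
So R is not a partial order.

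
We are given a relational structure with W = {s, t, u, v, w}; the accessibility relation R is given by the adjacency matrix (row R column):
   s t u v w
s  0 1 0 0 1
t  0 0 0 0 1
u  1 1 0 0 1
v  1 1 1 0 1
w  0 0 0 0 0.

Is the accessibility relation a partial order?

No

Reflexive: no — s is not related to itself.
Transitive: yes — every two-step R-path is closed by a direct edge.
Antisymmetric: yes — no distinct pair is related both ways.
So R is not a partial order.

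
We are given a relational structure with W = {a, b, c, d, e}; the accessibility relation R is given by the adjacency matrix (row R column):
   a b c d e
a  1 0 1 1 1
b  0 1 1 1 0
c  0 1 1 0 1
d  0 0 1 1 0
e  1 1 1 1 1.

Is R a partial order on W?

Reflexive: yes — every world is R-related to itself.
Transitive: no — a R c and c R b, but not a R b.
Antisymmetric: no — a R e and e R a with a ≠ e.
So R is not a partial order.

No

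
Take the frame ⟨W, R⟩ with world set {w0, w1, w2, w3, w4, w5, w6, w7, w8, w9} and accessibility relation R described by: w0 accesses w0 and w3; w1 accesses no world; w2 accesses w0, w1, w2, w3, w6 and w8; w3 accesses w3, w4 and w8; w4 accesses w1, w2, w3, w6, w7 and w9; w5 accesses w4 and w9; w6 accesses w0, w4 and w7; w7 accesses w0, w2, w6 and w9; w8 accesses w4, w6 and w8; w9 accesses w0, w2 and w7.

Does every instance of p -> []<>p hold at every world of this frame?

No

By correspondence theory, B is valid on a frame iff R is symmetric.
Symmetric: no — w0 R w3 but not w3 R w0.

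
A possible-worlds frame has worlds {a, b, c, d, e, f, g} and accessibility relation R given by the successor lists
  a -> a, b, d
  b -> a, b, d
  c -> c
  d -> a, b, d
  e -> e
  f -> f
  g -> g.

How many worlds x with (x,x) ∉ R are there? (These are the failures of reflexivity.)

R is reflexive; there are no such worlds.

0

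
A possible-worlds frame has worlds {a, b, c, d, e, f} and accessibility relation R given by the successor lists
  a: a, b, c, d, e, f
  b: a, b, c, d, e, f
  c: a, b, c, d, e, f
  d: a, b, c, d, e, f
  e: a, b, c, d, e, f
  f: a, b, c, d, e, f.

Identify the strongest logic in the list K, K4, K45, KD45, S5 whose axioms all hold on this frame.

S5

Transitive (axiom 4): yes — every two-step R-path is closed by a direct edge.
Euclidean (axiom 5): yes — any two successors of a common world are R-related.
Serial (axiom D): yes — every world has a successor (e.g. a R a).
Reflexive (axiom T): yes — every world is R-related to itself.
So F validates K, K4, K45, KD45, S5. The strongest is S5.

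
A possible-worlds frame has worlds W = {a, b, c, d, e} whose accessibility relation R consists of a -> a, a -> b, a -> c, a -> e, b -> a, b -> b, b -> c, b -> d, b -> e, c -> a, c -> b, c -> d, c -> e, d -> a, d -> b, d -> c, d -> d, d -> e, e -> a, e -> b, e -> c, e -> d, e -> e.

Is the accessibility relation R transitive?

No

Transitive: no — a R b and b R d, but not a R d.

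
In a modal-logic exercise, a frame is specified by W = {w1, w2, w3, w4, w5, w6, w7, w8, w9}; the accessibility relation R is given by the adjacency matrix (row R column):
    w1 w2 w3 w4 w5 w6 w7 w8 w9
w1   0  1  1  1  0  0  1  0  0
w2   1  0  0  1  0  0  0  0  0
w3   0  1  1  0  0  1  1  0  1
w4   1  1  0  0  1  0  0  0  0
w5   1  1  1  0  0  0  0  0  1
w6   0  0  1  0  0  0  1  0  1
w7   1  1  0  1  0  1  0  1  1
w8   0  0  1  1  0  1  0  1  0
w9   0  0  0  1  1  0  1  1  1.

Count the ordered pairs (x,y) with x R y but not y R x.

17

Enumerating: (w1,w3), (w3,w2), (w3,w7), (w3,w9), (w4,w5), (w5,w1), (w5,w2), (w5,w3), (w6,w9), (w7,w2), (w7,w4), (w7,w8), (w8,w3), (w8,w4), (w8,w6), (w9,w4), (w9,w8).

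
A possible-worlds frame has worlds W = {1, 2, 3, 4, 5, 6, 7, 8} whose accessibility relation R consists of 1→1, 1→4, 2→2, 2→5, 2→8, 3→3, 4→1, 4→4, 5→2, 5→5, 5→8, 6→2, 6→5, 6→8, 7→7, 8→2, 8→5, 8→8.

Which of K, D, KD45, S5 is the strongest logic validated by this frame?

Serial (axiom D): yes — every world has a successor (e.g. 1 R 1).
Euclidean (axiom 5): yes — any two successors of a common world are R-related.
Transitive (axiom 4): yes — every two-step R-path is closed by a direct edge.
Reflexive (axiom T): no — 6 is not related to itself.
So F validates K, D, KD45; S5 would additionally require R to be reflexive. The strongest is KD45.

KD45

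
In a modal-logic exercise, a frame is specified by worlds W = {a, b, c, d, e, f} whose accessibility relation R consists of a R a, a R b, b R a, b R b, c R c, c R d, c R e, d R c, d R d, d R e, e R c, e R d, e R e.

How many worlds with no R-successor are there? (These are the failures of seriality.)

Enumerating: f.

1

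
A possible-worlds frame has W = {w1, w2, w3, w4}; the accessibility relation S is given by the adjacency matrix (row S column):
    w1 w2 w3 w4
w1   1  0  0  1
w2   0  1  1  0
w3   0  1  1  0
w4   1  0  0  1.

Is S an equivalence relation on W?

Reflexive: yes — every world is S-related to itself.
Symmetric: yes — every pair in S has its reverse in S.
Transitive: yes — every two-step S-path is closed by a direct edge.
So S is an equivalence relation.

Yes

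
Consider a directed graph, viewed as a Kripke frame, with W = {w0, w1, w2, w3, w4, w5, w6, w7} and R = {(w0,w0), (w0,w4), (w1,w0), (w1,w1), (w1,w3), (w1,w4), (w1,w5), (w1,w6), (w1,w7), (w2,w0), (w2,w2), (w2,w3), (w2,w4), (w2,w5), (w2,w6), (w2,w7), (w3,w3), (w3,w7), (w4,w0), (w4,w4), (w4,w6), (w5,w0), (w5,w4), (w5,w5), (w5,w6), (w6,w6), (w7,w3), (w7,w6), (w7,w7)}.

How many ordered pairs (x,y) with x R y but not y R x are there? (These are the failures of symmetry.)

17

Enumerating: (w1,w0), (w1,w3), (w1,w4), (w1,w5), (w1,w6), (w1,w7), (w2,w0), (w2,w3), (w2,w4), (w2,w5), (w2,w6), (w2,w7), (w4,w6), (w5,w0), (w5,w4), (w5,w6), (w7,w6).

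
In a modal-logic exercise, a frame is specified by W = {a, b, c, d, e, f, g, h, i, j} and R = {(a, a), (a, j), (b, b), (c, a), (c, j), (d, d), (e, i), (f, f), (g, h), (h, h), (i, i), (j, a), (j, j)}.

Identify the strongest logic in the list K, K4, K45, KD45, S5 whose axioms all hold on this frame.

Transitive (axiom 4): yes — every two-step R-path is closed by a direct edge.
Euclidean (axiom 5): yes — any two successors of a common world are R-related.
Serial (axiom D): yes — every world has a successor (e.g. a R a).
Reflexive (axiom T): no — c is not related to itself.
So F validates K, K4, K45, KD45; S5 would additionally require R to be reflexive. The strongest is KD45.

KD45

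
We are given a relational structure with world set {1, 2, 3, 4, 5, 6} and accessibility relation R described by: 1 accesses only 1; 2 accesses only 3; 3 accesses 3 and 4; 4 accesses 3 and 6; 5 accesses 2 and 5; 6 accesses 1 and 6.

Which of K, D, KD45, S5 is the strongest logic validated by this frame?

Serial (axiom D): yes — every world has a successor (e.g. 1 R 1).
Euclidean (axiom 5): no — 4 R 3 and 4 R 6, but not 3 R 6.
Transitive (axiom 4): no — 2 R 3 and 3 R 4, but not 2 R 4.
Reflexive (axiom T): no — 2 is not related to itself.
So F validates K, D; KD45 would additionally require R to be Euclidean and transitive. The strongest is D.

D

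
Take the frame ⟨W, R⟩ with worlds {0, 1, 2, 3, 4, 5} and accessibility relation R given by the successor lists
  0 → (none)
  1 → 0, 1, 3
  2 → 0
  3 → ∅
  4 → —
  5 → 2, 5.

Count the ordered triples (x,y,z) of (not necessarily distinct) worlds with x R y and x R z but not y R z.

Enumerating: (1,0,0), (1,0,1), (1,0,3), (1,3,0), (1,3,1), (1,3,3), (2,0,0), (5,2,2), (5,2,5).

9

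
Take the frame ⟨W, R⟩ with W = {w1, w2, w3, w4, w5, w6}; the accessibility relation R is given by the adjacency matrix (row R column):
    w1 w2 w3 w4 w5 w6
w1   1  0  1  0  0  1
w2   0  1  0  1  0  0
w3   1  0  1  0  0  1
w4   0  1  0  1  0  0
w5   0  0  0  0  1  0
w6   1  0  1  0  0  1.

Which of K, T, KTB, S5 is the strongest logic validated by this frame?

Reflexive (axiom T): yes — every world is R-related to itself.
Symmetric (axiom B): yes — every pair in R has its reverse in R.
Euclidean (axiom 5): yes — any two successors of a common world are R-related.
So F validates K, T, KTB, S5. The strongest is S5.

S5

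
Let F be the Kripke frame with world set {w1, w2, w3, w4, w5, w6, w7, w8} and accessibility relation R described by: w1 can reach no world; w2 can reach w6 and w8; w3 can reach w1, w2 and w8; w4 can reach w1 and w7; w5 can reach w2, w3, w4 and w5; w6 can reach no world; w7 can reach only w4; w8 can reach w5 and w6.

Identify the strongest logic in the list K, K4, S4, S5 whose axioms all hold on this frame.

K

Transitive (axiom 4): no — w2 R w8 and w8 R w5, but not w2 R w5.
Reflexive (axiom T): no — w1 is not related to itself.
Euclidean (axiom 5): no — w2 R w6 and w2 R w8, but not w6 R w8.
So F validates K; K4 would additionally require R to be transitive. The strongest is K.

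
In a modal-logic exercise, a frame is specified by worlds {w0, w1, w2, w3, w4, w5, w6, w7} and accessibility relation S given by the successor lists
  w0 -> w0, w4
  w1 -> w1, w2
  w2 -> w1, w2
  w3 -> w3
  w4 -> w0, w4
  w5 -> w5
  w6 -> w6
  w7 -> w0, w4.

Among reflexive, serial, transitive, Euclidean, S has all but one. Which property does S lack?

reflexive

Reflexive: no — w7 is not related to itself.
Serial: yes — every world has a successor (e.g. w0 S w0).
Transitive: yes — every two-step S-path is closed by a direct edge.
Euclidean: yes — any two successors of a common world are S-related.
Only reflexive fails.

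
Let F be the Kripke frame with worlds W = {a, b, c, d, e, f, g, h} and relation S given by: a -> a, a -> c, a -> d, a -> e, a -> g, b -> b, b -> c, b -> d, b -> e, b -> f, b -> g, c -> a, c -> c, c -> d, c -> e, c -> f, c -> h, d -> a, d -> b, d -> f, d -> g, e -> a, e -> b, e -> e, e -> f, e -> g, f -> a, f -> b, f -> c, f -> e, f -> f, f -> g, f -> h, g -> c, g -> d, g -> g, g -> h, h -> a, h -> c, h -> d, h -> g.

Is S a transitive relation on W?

Transitive: no — a S c and c S f, but not a S f.

No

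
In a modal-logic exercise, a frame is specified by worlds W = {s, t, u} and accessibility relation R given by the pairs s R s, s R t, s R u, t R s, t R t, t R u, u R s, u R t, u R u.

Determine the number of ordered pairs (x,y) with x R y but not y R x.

R is symmetric; there are no such tuples.

0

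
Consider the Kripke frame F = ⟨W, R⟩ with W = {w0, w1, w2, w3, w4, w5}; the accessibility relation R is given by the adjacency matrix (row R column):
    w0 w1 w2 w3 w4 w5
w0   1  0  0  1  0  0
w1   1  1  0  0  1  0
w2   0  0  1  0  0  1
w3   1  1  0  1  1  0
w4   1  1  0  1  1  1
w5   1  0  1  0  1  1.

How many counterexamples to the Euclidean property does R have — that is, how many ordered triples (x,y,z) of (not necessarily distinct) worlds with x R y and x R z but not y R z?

Enumerating: (w1,w0,w1), (w1,w0,w4), (w3,w0,w1), (w3,w0,w4), (w3,w1,w3), (w4,w0,w1), (w4,w0,w4), (w4,w0,w5), (w4,w1,w3), (w4,w1,w5), (w4,w3,w5), (w4,w5,w1), … and 7 more.
Total: 19.

19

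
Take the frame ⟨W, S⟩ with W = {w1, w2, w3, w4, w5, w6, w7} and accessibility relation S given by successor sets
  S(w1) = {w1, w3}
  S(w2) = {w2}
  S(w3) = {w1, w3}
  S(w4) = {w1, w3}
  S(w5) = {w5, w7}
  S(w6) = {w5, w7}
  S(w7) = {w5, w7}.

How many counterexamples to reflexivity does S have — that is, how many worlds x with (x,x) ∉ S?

2

Enumerating: w4, w6.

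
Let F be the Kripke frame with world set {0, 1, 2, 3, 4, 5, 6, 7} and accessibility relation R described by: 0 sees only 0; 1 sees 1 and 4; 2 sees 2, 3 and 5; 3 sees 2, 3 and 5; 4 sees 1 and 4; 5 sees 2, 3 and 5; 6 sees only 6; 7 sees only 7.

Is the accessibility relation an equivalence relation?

Reflexive: yes — every world is R-related to itself.
Symmetric: yes — every pair in R has its reverse in R.
Transitive: yes — every two-step R-path is closed by a direct edge.
So R is an equivalence relation.

Yes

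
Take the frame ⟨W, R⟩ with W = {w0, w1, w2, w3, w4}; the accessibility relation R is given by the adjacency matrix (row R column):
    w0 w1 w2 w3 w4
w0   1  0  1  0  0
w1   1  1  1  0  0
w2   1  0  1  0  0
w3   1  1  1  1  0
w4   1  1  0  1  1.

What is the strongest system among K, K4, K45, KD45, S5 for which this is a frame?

K

Transitive (axiom 4): no — w4 R w0 and w0 R w2, but not w4 R w2.
Euclidean (axiom 5): no — w3 R w0 and w3 R w1, but not w0 R w1.
Serial (axiom D): yes — every world has a successor (e.g. w0 R w0).
Reflexive (axiom T): yes — every world is R-related to itself.
So F validates K; K4 would additionally require R to be transitive. The strongest is K.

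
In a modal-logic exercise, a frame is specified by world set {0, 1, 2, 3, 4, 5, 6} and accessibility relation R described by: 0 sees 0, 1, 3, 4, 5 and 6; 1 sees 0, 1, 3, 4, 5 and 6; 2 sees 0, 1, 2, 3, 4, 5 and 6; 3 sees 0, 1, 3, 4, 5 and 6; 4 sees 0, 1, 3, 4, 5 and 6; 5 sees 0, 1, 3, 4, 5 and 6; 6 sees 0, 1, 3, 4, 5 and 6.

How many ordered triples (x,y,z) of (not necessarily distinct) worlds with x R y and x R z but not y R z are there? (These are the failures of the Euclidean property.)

6

Enumerating: (2,0,2), (2,1,2), (2,3,2), (2,4,2), (2,5,2), (2,6,2).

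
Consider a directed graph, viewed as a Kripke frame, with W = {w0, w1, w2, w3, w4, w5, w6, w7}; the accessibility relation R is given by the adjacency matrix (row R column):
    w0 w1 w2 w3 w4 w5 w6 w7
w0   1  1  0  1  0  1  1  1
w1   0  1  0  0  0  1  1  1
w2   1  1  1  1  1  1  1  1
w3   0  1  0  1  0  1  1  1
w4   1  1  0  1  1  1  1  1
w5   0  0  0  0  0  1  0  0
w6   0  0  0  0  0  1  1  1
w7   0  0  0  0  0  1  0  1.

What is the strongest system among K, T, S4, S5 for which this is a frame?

S4

Reflexive (axiom T): yes — every world is R-related to itself.
Transitive (axiom 4): yes — every two-step R-path is closed by a direct edge.
Euclidean (axiom 5): no — w0 R w1 and w0 R w3, but not w1 R w3.
So F validates K, T, S4; S5 would additionally require R to be Euclidean. The strongest is S4.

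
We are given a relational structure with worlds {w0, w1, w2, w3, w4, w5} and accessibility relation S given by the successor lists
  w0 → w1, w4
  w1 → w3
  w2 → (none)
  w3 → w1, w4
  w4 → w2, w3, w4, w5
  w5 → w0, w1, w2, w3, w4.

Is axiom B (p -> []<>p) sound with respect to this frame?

No

By correspondence theory, B is valid on a frame iff S is symmetric.
Symmetric: no — w0 S w1 but not w1 S w0.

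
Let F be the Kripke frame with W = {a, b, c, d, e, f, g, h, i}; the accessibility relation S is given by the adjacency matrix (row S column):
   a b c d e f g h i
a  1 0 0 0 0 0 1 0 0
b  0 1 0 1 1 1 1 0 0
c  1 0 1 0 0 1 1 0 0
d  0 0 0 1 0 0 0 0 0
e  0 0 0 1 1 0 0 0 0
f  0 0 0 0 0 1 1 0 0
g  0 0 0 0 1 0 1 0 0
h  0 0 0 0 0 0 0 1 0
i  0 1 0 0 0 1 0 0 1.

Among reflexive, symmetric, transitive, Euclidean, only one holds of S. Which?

reflexive

Reflexive: yes — every world is S-related to itself.
Symmetric: no — a S g but not g S a.
Transitive: no — a S g and g S e, but not a S e.
Euclidean: no — b S d and b S e, but not d S e.
Only reflexive holds.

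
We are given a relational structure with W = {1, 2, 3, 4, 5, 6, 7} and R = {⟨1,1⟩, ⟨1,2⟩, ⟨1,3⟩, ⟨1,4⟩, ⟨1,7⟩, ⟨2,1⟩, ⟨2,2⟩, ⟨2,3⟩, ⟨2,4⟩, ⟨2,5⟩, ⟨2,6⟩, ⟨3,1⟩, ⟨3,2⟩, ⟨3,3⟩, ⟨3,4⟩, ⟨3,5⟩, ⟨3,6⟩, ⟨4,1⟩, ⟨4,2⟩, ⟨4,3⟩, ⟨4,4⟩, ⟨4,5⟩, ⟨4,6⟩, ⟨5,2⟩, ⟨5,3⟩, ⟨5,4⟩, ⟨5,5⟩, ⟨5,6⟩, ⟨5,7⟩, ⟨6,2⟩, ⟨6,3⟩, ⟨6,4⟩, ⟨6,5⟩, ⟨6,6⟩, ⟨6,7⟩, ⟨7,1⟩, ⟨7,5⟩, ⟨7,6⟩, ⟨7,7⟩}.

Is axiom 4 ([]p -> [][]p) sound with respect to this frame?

No

Axiom 4 corresponds to the accessibility relation being transitive.
Transitive: no — 1 R 2 and 2 R 5, but not 1 R 5.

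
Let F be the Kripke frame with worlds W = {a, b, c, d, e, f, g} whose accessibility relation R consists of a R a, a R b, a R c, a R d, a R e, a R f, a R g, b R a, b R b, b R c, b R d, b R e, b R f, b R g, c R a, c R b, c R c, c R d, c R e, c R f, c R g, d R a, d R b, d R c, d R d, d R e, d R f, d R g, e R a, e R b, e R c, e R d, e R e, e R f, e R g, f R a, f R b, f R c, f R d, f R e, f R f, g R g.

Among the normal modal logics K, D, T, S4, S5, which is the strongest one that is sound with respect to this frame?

Serial (axiom D): yes — every world has a successor (e.g. a R a).
Reflexive (axiom T): yes — every world is R-related to itself.
Transitive (axiom 4): no — f R a and a R g, but not f R g.
Euclidean (axiom 5): no — a R f and a R g, but not f R g.
So F validates K, D, T; S4 would additionally require R to be transitive. The strongest is T.

T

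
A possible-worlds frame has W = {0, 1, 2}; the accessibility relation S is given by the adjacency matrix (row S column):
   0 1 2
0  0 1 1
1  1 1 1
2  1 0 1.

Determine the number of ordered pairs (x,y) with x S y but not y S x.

1

Enumerating: (1,2).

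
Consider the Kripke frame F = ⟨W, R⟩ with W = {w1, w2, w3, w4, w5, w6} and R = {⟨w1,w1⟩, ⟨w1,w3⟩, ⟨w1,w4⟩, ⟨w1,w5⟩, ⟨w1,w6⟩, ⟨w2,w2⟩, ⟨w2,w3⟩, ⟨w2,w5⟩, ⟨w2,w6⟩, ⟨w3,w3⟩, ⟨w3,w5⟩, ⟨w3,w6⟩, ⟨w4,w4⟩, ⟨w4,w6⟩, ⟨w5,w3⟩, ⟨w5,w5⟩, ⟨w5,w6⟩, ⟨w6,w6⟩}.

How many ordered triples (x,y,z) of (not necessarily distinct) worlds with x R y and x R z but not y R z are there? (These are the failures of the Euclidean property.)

21

Enumerating: (w1,w3,w1), (w1,w3,w4), (w1,w4,w1), (w1,w4,w3), (w1,w4,w5), (w1,w5,w1), (w1,w5,w4), (w1,w6,w1), (w1,w6,w3), (w1,w6,w4), (w1,w6,w5), (w2,w3,w2), … and 9 more.
Total: 21.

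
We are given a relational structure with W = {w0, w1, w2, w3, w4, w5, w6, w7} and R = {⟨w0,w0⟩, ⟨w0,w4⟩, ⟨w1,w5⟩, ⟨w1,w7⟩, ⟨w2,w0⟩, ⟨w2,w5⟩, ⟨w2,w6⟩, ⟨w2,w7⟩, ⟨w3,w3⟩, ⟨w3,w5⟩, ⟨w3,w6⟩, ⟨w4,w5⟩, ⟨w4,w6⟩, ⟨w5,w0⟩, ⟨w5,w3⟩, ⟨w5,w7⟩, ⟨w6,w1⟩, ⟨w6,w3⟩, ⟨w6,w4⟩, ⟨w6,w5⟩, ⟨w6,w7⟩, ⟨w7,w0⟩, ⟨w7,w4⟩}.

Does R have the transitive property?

Transitive: no — w0 R w4 and w4 R w5, but not w0 R w5.

No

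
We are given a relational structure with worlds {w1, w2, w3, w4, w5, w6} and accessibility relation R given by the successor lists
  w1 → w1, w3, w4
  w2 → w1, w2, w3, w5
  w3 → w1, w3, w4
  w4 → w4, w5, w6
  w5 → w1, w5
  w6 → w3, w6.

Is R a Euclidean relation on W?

Euclidean: no — w1 R w4 and w1 R w3, but not w4 R w3.

No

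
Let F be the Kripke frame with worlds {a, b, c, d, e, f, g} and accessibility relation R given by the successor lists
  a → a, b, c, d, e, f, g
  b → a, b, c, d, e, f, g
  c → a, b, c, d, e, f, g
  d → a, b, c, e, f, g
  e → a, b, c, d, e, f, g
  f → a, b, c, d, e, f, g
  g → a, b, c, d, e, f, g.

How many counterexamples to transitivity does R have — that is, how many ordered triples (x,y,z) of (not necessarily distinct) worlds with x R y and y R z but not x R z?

6

Enumerating: (d,a,d), (d,b,d), (d,c,d), (d,e,d), (d,f,d), (d,g,d).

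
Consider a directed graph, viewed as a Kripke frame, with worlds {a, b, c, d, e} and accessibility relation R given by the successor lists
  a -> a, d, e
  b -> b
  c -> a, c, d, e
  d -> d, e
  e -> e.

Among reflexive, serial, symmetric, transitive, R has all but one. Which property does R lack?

Reflexive: yes — every world is R-related to itself.
Serial: yes — every world has a successor (e.g. a R a).
Symmetric: no — a R d but not d R a.
Transitive: yes — every two-step R-path is closed by a direct edge.
Only symmetric fails.

symmetric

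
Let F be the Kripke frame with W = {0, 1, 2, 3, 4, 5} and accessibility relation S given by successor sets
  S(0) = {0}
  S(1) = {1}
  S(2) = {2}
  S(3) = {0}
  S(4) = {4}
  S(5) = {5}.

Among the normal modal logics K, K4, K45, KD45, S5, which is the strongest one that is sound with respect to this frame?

Transitive (axiom 4): yes — every two-step S-path is closed by a direct edge.
Euclidean (axiom 5): yes — any two successors of a common world are S-related.
Serial (axiom D): yes — every world has a successor (e.g. 0 S 0).
Reflexive (axiom T): no — 3 is not related to itself.
So F validates K, K4, K45, KD45; S5 would additionally require S to be reflexive. The strongest is KD45.

KD45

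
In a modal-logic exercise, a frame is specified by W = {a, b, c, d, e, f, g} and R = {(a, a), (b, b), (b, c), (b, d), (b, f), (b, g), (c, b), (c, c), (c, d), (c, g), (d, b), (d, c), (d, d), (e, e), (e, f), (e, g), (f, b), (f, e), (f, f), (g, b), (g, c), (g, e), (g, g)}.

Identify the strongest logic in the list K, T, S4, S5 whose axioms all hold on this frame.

T

Reflexive (axiom T): yes — every world is R-related to itself.
Transitive (axiom 4): no — b R f and f R e, but not b R e.
Euclidean (axiom 5): no — b R c and b R f, but not c R f.
So F validates K, T; S4 would additionally require R to be transitive. The strongest is T.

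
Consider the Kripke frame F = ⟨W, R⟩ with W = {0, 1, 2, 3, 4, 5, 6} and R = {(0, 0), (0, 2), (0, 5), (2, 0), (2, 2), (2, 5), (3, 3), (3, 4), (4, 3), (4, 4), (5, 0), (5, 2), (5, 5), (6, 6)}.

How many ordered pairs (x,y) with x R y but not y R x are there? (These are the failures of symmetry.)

0

R is symmetric; there are no such tuples.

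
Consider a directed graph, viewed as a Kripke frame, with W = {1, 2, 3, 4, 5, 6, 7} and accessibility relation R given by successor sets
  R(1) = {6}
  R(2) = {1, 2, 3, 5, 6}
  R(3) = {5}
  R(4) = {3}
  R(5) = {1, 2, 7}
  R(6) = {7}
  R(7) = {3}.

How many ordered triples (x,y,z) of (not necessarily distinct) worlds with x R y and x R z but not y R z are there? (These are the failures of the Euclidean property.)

Enumerating: (1,6,6), (2,1,1), (2,1,2), (2,1,3), (2,1,5), (2,3,1), (2,3,2), (2,3,3), (2,3,6), (2,5,3), (2,5,5), (2,5,6), … and 16 more.
Total: 28.

28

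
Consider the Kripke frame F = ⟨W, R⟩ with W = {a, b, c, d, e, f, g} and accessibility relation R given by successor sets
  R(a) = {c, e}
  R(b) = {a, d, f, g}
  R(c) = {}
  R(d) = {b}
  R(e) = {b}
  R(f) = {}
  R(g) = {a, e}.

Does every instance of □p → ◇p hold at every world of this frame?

The schema D characterises exactly the serial frames.
Serial: no — c has no R-successor.

No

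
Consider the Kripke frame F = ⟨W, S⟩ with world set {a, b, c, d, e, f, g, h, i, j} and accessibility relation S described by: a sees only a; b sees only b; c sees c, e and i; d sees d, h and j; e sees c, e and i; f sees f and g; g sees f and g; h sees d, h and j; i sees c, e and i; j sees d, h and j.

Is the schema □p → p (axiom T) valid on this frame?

Yes

Axiom T corresponds to the accessibility relation being reflexive.
Reflexive: yes — every world is S-related to itself.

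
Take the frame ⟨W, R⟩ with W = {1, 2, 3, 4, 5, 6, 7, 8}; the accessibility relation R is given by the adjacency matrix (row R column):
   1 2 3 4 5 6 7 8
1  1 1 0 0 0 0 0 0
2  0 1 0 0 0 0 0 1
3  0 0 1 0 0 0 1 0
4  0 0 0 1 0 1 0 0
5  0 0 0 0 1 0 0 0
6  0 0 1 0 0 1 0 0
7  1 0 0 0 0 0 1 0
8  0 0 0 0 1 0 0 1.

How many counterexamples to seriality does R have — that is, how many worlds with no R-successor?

R is serial; there are no such worlds.

0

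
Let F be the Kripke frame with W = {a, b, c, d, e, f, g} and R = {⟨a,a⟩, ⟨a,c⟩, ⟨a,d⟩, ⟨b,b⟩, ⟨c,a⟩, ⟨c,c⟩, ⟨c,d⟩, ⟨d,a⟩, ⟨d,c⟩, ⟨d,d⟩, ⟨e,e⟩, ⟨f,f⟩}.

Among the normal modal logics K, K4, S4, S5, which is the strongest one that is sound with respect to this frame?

Transitive (axiom 4): yes — every two-step R-path is closed by a direct edge.
Reflexive (axiom T): no — g is not related to itself.
Euclidean (axiom 5): yes — any two successors of a common world are R-related.
So F validates K, K4; S4 would additionally require R to be reflexive. The strongest is K4.

K4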